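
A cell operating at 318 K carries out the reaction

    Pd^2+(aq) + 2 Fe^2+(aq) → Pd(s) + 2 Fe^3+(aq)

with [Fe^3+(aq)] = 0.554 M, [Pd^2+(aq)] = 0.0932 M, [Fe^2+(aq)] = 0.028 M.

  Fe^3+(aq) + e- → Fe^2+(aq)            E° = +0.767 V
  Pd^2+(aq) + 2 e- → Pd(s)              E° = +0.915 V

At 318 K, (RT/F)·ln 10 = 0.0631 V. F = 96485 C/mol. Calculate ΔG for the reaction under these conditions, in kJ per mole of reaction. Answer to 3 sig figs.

−6.50 kJ/mol

E°cell = +0.915 − (+0.767) = +0.148 V; the balanced reaction transfers n = 2 electrons.
Here Q = [Fe^3+(aq)]^2 / ([Pd^2+(aq)]·[Fe^2+(aq)]^2) = 4.2×10^3 (log Q = 3.623), giving E = +0.148 − (0.0631/2)·(3.623) = +0.0337 V.
Finally ΔG = −nFE = −(2)(96485 C/mol)(+0.0337 V) = −6.50 kJ/mol.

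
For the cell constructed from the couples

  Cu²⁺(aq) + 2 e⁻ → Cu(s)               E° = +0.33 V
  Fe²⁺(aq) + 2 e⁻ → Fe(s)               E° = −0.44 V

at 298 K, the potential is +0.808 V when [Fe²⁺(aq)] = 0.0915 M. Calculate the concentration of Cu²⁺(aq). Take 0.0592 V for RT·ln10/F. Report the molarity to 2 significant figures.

Cu²⁺/Cu is the cathode (higher E°); E°cell = +0.33 − (−0.44) = +0.77 V with n = 2.
Since E = E° − (0.0592/n)·log Q, log Q = n(E° − E)/0.0592 = −1.284.
For Cu²⁺(aq) + Fe(s) → Cu(s) + Fe²⁺(aq), the reaction quotient is Q = [Fe²⁺(aq)] / [Cu²⁺(aq)].
Substituting the known concentrations and solving, log [Cu²⁺(aq)] = 0.245 and [Cu²⁺(aq)] = 1.8 M.

1.8 M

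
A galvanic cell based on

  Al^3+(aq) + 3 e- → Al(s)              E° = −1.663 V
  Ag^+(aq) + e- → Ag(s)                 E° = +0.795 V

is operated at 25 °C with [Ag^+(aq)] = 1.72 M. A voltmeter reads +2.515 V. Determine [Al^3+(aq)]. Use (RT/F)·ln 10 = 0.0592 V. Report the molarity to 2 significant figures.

The Ag⁺/Ag couple has the larger reduction potential, so it is the cathode: E°cell = +0.795 − (−1.663) = +2.458 V and n = 3.
From the Nernst equation, log Q = n(E° − E)/0.0592 = 3·(+2.458 − (+2.515))/0.0592 = −2.889.
The balanced reaction is 3 Ag^+(aq) + Al(s) → 3 Ag(s) + Al^3+(aq), so Q = [Al^3+(aq)] / [Ag^+(aq)]^3.
Solving for the unknown gives log [Al^3+(aq)] = −2.182, so [Al^3+(aq)] ≈ 0.0066 M.

0.0066 M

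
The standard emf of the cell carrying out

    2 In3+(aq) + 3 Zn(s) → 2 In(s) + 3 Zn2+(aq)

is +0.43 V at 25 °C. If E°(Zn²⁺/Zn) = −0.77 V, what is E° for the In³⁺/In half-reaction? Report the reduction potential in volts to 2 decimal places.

In the reaction as written the In³⁺/In couple is reduced (cathode) and Zn²⁺/Zn is oxidized (anode), so E°cell = E°(In³⁺/In) − E°(Zn²⁺/Zn).
E°(In³⁺/In) = E°cell + E°(anode) = +0.43 + (−0.77) = −0.34 V.

−0.34 V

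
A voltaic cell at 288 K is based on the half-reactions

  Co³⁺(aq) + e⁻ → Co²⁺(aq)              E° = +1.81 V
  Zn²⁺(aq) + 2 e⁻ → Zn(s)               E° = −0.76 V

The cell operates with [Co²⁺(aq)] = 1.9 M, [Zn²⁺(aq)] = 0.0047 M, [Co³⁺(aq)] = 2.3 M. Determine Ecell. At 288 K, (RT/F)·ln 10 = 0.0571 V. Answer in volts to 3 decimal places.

Co³⁺/Co²⁺ is reduced (cathode, E° = +1.81 V) and Zn²⁺/Zn is oxidized (anode).
The standard potential is +1.81 − (−0.76) = +2.57 V and the balanced reaction transfers n = 2 electrons.
For the overall reaction 2 Co³⁺(aq) + Zn(s) → 2 Co²⁺(aq) + Zn²⁺(aq), Q = ([Co²⁺(aq)]^2·[Zn²⁺(aq)]) / [Co³⁺(aq)]^2 = 0.00321, giving log Q = −2.494.
By the Nernst equation, E = +2.57 − (0.0571/2)·(−2.494) = +2.641 V.

+2.641 V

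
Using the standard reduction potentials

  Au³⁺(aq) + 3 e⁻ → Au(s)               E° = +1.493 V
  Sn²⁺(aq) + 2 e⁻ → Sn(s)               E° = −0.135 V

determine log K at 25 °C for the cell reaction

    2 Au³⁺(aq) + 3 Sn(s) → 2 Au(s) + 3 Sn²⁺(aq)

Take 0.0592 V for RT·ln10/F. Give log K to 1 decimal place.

log K = 165.0

The Au³⁺/Au couple is reduced (cathode); E°cell = +1.493 − (−0.135) = +1.628 V with n = 6.
At equilibrium E = 0, so log K = nE°cell / 0.0592 = (6)(+1.628) / 0.0592 = 165.0.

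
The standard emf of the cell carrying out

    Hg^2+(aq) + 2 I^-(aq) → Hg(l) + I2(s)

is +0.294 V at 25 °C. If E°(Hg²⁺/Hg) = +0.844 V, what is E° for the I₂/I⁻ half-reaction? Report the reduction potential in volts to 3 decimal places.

In the reaction as written the Hg²⁺/Hg couple is reduced (cathode) and I₂/I⁻ is oxidized (anode), so E°cell = E°(Hg²⁺/Hg) − E°(I₂/I⁻).
E°(I₂/I⁻) = E°(cathode) − E°cell = +0.844 − (+0.294) = +0.550 V.

+0.550 V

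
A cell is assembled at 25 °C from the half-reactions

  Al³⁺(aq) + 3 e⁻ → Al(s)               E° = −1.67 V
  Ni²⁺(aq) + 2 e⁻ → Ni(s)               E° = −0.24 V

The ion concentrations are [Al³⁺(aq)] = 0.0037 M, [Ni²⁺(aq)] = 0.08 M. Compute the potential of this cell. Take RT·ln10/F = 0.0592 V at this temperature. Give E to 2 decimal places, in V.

+1.45 V

Since E°(Ni²⁺/Ni) > E°(Al³⁺/Al), Ni²⁺/Ni serves as the cathode.
E°cell = −0.24 − (−1.67) = +1.43 V, with n = 6 electrons transferred.
The balanced reaction is 3 Ni²⁺(aq) + 2 Al(s) → 3 Ni(s) + 2 Al³⁺(aq), so Q = [Al³⁺(aq)]^2 / [Ni²⁺(aq)]^3 = 0.0267 and log Q = −1.573.
E = E° − (0.0592/n)·log Q = +1.43 − (0.0592/6)(−1.573) = +1.45 V.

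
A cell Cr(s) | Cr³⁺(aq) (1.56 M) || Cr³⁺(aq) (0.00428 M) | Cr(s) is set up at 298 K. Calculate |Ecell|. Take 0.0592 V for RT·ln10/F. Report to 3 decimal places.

For a concentration cell E°cell = 0, since both electrodes use the same couple.
The compartment with the higher Cr³⁺(aq) concentration (1.56 M) acts as the cathode; ions are reduced there and produced at the dilute (0.00428 M) anode.
With n = 3, Ecell = −(0.0592/3)·log([dilute]/[conc]) = −(0.0592/3)·log(0.00428/1.56) = +0.051 V.

0.051 V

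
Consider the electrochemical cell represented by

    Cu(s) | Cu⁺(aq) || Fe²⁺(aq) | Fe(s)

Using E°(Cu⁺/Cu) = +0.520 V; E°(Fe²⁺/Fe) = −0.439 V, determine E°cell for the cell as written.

By convention the left-hand electrode in cell notation is the anode (oxidation) and the right-hand electrode is the cathode (reduction).
E°cell = E°(right) − E°(left) = −0.439 − (+0.520) = −0.959 V.
The negative sign shows that, as written, the cell would require an external voltage to drive the reaction.

−0.959 V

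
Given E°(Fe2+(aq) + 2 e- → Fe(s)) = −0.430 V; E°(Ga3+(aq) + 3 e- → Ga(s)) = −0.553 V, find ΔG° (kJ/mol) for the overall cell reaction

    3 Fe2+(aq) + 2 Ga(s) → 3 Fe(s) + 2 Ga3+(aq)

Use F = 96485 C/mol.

−71.2 kJ/mol

In the reaction as written Fe2+(aq) is reduced, so the Fe²⁺/Fe couple is the cathode and Ga³⁺/Ga is the anode.
E°cell = −0.430 − (−0.553) = +0.123 V; balancing electrons gives n = 6.
ΔG° = −nFE°cell = −(6)(96485)(+0.123) J/mol = −71.2 kJ/mol.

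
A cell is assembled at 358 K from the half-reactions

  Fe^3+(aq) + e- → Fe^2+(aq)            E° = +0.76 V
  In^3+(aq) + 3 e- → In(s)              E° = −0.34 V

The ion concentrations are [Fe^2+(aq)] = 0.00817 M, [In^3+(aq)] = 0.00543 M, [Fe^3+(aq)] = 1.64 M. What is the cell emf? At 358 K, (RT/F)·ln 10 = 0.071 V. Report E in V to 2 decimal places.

The Fe³⁺/Fe²⁺ couple has the more positive E°, so it is the cathode; In³⁺/In is the anode.
E°cell = E°cat − E°an = +0.76 − (−0.34) = +1.10 V; n = 3.
For the overall reaction 3 Fe^3+(aq) + In(s) → 3 Fe^2+(aq) + In^3+(aq), Q = ([Fe^2+(aq)]^3·[In^3+(aq)]) / [Fe^3+(aq)]^3 = 6.71×10^−10, giving log Q = −9.173.
Applying E = E° − (RT ln10/nF)·log Q gives +1.10 − (0.071/3)(−9.173) = +1.32 V.

+1.32 V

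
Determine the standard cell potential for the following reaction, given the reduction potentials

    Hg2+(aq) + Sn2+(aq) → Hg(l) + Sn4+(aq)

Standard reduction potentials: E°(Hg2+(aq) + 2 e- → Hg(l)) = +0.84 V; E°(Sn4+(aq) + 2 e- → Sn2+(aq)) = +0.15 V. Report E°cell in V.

+0.69 V

In the reaction as written, Hg2+(aq) is reduced (cathode) and Sn4+(aq) is produced by oxidation at the anode.
E°cell = E°(cathode) − E°(anode) = +0.84 − (+0.15) = +0.69 V.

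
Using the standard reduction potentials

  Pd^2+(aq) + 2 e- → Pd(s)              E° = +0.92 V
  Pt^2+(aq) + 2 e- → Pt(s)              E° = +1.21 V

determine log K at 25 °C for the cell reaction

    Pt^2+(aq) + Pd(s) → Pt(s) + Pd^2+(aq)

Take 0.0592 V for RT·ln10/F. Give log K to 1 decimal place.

log K = 9.8

The Pt²⁺/Pt couple is reduced (cathode); E°cell = +1.21 − (+0.92) = +0.29 V with n = 2.
At equilibrium E = 0, so log K = nE°cell / 0.0592 = (2)(+0.29) / 0.0592 = 9.8.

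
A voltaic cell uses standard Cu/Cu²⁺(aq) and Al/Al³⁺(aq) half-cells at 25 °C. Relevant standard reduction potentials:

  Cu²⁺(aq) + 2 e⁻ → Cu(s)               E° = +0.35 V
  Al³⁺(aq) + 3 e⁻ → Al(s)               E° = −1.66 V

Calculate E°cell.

The Cu²⁺/Cu couple has the higher E°, so Cu ion is reduced (cathode) and Al is oxidized (anode).
E°cell = E°(cathode) − E°(anode) = +0.35 − (−1.66) = +2.01 V.

+2.01 V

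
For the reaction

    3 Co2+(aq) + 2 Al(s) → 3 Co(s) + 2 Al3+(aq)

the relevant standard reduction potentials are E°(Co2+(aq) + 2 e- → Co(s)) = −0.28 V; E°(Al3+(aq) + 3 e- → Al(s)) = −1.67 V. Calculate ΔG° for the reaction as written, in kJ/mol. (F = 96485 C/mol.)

In the reaction as written Co2+(aq) is reduced, so the Co²⁺/Co couple is the cathode and Al³⁺/Al is the anode.
E°cell = −0.28 − (−1.67) = +1.39 V; balancing electrons gives n = 6.
ΔG° = −nFE°cell = −(6)(96485)(+1.39) J/mol = −805 kJ/mol.

−805 kJ/mol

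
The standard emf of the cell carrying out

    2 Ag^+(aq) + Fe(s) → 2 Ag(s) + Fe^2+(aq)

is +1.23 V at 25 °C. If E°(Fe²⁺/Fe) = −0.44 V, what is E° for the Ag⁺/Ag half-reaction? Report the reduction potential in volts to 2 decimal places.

+0.79 V

In the reaction as written the Ag⁺/Ag couple is reduced (cathode) and Fe²⁺/Fe is oxidized (anode), so E°cell = E°(Ag⁺/Ag) − E°(Fe²⁺/Fe).
E°(Ag⁺/Ag) = E°cell + E°(anode) = +1.23 + (−0.44) = +0.79 V.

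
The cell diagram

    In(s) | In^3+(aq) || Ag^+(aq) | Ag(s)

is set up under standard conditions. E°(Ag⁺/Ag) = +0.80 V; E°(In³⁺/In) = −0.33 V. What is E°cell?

By convention the left-hand electrode in cell notation is the anode (oxidation) and the right-hand electrode is the cathode (reduction).
E°cell = E°(right) − E°(left) = +0.80 − (−0.33) = +1.13 V.

+1.13 V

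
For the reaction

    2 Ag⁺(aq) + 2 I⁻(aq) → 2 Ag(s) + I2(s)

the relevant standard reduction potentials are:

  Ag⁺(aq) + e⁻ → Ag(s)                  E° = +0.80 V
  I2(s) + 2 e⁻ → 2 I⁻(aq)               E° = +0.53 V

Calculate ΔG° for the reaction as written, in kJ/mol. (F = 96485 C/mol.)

−52.1 kJ/mol

In the reaction as written Ag⁺(aq) is reduced, so the Ag⁺/Ag couple is the cathode and I₂/I⁻ is the anode.
E°cell = +0.80 − (+0.53) = +0.27 V; balancing electrons gives n = 2.
ΔG° = −nFE°cell = −(2)(96485)(+0.27) J/mol = −52.1 kJ/mol.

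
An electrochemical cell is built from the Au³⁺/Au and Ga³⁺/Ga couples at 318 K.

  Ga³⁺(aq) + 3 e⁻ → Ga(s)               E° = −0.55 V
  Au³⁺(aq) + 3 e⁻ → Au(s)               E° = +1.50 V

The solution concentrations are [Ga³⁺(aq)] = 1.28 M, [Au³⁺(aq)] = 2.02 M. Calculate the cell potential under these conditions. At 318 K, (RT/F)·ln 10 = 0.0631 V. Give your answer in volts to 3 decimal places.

+2.054 V

Au³⁺/Au is reduced (cathode, E° = +1.50 V) and Ga³⁺/Ga is oxidized (anode).
The standard potential is +1.50 − (−0.55) = +2.05 V and the balanced reaction transfers n = 3 electrons.
The balanced reaction is Au³⁺(aq) + Ga(s) → Au(s) + Ga³⁺(aq), so Q = [Ga³⁺(aq)] / [Au³⁺(aq)] = 0.634 and log Q = −0.198.
By the Nernst equation, E = +2.05 − (0.0631/3)·(−0.198) = +2.054 V.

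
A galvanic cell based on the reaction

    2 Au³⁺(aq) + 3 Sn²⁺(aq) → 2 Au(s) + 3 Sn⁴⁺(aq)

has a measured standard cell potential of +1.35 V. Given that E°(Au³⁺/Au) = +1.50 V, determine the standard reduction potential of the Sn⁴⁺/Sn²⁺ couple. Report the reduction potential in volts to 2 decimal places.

+0.15 V

In the reaction as written the Au³⁺/Au couple is reduced (cathode) and Sn⁴⁺/Sn²⁺ is oxidized (anode), so E°cell = E°(Au³⁺/Au) − E°(Sn⁴⁺/Sn²⁺).
E°(Sn⁴⁺/Sn²⁺) = E°(cathode) − E°cell = +1.50 − (+1.35) = +0.15 V.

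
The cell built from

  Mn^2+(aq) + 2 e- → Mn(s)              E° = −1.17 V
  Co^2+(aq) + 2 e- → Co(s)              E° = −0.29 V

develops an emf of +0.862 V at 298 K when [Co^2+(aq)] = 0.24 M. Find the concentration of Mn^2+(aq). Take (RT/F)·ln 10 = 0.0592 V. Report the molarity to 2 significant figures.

0.97 M

With Co²⁺/Co at the cathode and Mn²⁺/Mn at the anode, E°cell = −0.29 − (−1.17) = +0.88 V (n = 2).
From the Nernst equation, log Q = n(E° − E)/0.0592 = 2·(+0.88 − (+0.862))/0.0592 = 0.608.
Balancing electrons gives Co^2+(aq) + Mn(s) → Co(s) + Mn^2+(aq); thus Q = [Mn^2+(aq)] / [Co^2+(aq)].
Substituting the known concentrations and solving, log [Mn^2+(aq)] = −0.012 and [Mn^2+(aq)] = 0.97 M.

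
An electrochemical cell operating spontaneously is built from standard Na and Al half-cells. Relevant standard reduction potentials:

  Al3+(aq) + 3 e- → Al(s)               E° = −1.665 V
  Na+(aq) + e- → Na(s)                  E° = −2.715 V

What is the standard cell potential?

Of the two couples in this cell, the one with the more positive reduction potential is reduced at the cathode: here that is Al³⁺/Al (−1.665 V); Na⁺/Na (−2.715 V) is the anode.
E°cell = E°(cathode) − E°(anode) = −1.665 − (−2.715) = +1.050 V.

+1.050 V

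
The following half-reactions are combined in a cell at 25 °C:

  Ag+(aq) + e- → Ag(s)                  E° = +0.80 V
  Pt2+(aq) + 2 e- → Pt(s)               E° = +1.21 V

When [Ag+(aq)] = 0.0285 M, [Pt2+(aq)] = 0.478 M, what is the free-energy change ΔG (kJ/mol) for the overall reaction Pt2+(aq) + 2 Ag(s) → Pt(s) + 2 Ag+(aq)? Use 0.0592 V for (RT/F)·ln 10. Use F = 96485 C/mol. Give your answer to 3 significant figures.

−94.9 kJ/mol

The standard cell potential is +1.21 − (+0.80) = +0.41 V, with n = 2 electrons in the balanced equation.
Here Q = [Ag+(aq)]^2 / [Pt2+(aq)] = 0.0017 (log Q = −2.770), giving E = +0.41 − (0.0592/2)·(−2.770) = +0.4920 V.
Finally ΔG = −nFE = −(2)(96485 C/mol)(+0.4920 V) = −94.9 kJ/mol.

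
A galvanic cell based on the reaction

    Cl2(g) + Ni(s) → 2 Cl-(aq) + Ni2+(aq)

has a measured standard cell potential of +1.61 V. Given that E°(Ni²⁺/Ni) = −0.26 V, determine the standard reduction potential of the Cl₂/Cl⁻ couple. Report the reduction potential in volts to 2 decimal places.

In the reaction as written the Cl₂/Cl⁻ couple is reduced (cathode) and Ni²⁺/Ni is oxidized (anode), so E°cell = E°(Cl₂/Cl⁻) − E°(Ni²⁺/Ni).
E°(Cl₂/Cl⁻) = E°cell + E°(anode) = +1.61 + (−0.26) = +1.35 V.

+1.35 V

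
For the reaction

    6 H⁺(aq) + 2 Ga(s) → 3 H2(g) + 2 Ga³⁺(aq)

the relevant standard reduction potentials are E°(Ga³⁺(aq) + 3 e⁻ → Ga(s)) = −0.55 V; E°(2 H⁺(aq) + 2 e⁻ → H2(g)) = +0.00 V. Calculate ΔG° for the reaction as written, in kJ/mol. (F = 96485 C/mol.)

In the reaction as written H⁺(aq) is reduced, so the 2H⁺/H₂ couple is the cathode and Ga³⁺/Ga is the anode.
E°cell = +0.00 − (−0.55) = +0.55 V; balancing electrons gives n = 6.
ΔG° = −nFE°cell = −(6)(96485)(+0.55) J/mol = −318 kJ/mol.

−318 kJ/mol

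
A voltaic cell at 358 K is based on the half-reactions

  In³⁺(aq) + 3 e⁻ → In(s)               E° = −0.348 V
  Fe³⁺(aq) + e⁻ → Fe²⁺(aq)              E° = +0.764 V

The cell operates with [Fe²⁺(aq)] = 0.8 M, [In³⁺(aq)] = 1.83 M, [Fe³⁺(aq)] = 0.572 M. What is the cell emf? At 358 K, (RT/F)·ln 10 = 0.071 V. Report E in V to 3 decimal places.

Since E°(Fe³⁺/Fe²⁺) > E°(In³⁺/In), Fe³⁺/Fe²⁺ serves as the cathode.
The standard potential is +0.764 − (−0.348) = +1.112 V and the balanced reaction transfers n = 3 electrons.
The balanced reaction is 3 Fe³⁺(aq) + In(s) → 3 Fe²⁺(aq) + In³⁺(aq), so Q = ([Fe²⁺(aq)]^3·[In³⁺(aq)]) / [Fe³⁺(aq)]^3 = 5.01 and log Q = 0.700.
Applying E = E° − (RT ln10/nF)·log Q gives +1.112 − (0.071/3)(0.700) = +1.095 V.

+1.095 V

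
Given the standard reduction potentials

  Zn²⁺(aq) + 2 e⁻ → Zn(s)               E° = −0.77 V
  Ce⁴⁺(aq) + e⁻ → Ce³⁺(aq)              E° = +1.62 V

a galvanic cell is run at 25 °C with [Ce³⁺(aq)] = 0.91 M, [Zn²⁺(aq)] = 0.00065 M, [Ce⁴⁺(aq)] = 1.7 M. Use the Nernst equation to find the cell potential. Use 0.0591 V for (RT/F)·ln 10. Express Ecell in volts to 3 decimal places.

The Ce⁴⁺/Ce³⁺ couple has the more positive E°, so it is the cathode; Zn²⁺/Zn is the anode.
E°cell = +1.62 − (−0.77) = +2.39 V, with n = 2 electrons transferred.
The balanced reaction is 2 Ce⁴⁺(aq) + Zn(s) → 2 Ce³⁺(aq) + Zn²⁺(aq), so Q = ([Ce³⁺(aq)]^2·[Zn²⁺(aq)]) / [Ce⁴⁺(aq)]^2 = 0.000186 and log Q = −3.730.
By the Nernst equation, E = +2.39 − (0.0591/2)·(−3.730) = +2.500 V.

+2.500 V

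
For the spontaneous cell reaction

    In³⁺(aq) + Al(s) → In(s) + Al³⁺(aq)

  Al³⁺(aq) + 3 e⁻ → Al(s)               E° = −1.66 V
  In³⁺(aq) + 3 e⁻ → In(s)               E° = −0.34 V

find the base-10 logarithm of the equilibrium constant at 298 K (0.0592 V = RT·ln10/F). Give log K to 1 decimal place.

The In³⁺/In couple is reduced (cathode); E°cell = −0.34 − (−1.66) = +1.32 V with n = 3.
At equilibrium E = 0, so log K = nE°cell / 0.0592 = (3)(+1.32) / 0.0592 = 66.9.

log K = 66.9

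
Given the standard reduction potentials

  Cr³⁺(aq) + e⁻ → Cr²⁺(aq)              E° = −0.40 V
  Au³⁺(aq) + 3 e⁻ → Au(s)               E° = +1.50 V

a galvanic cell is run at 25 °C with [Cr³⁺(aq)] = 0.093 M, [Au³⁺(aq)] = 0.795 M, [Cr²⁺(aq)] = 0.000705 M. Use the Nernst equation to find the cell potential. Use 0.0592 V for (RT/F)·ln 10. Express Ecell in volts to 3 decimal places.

+1.773 V

The Au³⁺/Au couple has the more positive E°, so it is the cathode; Cr³⁺/Cr²⁺ is the anode.
The standard potential is +1.50 − (−0.40) = +1.90 V and the balanced reaction transfers n = 3 electrons.
Balancing gives Au³⁺(aq) + 3 Cr²⁺(aq) → Au(s) + 3 Cr³⁺(aq); hence Q = [Cr³⁺(aq)]^3 / ([Au³⁺(aq)]·[Cr²⁺(aq)]^3) = 2.89×10^6 (log Q = 6.461).
By the Nernst equation, E = +1.90 − (0.0592/3)·(6.461) = +1.773 V.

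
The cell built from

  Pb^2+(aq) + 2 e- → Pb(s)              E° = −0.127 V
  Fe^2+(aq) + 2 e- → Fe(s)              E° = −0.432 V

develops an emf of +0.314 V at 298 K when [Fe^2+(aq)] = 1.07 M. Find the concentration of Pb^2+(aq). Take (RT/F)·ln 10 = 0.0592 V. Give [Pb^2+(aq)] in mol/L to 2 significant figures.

2.2 M

With Pb²⁺/Pb at the cathode and Fe²⁺/Fe at the anode, E°cell = −0.127 − (−0.432) = +0.305 V (n = 2).
Since E = E° − (0.0592/n)·log Q, log Q = n(E° − E)/0.0592 = −0.304.
For Pb^2+(aq) + Fe(s) → Pb(s) + Fe^2+(aq), the reaction quotient is Q = [Fe^2+(aq)] / [Pb^2+(aq)].
Substituting the known concentrations and solving, log [Pb^2+(aq)] = 0.333 and [Pb^2+(aq)] = 2.2 M.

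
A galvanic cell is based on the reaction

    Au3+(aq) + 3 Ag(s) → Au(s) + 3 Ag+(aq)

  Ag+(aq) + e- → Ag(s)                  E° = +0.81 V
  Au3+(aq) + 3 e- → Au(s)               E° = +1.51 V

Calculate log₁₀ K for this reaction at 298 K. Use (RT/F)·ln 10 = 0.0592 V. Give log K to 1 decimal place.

The Au³⁺/Au couple is reduced (cathode); E°cell = +1.51 − (+0.81) = +0.70 V with n = 3.
At equilibrium E = 0, so log K = nE°cell / 0.0592 = (3)(+0.70) / 0.0592 = 35.5.

log K = 35.5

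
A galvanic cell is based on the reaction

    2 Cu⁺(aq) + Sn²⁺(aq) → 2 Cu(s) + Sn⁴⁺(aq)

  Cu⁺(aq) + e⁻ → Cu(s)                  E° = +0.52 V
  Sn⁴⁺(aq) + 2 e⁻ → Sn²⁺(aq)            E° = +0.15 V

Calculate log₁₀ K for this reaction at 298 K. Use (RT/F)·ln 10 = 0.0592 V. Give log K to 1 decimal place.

The Cu⁺/Cu couple is reduced (cathode); E°cell = +0.52 − (+0.15) = +0.37 V with n = 2.
At equilibrium E = 0, so log K = nE°cell / 0.0592 = (2)(+0.37) / 0.0592 = 12.5.

log K = 12.5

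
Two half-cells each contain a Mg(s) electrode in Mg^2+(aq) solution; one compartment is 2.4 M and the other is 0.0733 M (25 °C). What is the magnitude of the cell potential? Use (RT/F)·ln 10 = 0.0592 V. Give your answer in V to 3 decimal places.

For a concentration cell E°cell = 0, since both electrodes use the same couple.
The compartment with the higher Mg^2+(aq) concentration (2.4 M) acts as the cathode; ions are reduced there and produced at the dilute (0.0733 M) anode.
With n = 2, Ecell = −(0.0592/2)·log([dilute]/[conc]) = −(0.0592/2)·log(0.0733/2.4) = +0.045 V.

0.045 V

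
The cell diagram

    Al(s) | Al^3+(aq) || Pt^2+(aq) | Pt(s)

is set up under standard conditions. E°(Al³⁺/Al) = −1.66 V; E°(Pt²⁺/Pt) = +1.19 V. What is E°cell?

+2.85 V

By convention the left-hand electrode in cell notation is the anode (oxidation) and the right-hand electrode is the cathode (reduction).
E°cell = E°(right) − E°(left) = +1.19 − (−1.66) = +2.85 V.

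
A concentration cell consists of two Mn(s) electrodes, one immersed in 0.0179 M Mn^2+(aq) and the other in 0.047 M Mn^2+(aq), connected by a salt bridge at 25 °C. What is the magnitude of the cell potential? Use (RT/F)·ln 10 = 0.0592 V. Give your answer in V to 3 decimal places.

0.012 V

For a concentration cell E°cell = 0, since both electrodes use the same couple.
The compartment with the higher Mn^2+(aq) concentration (0.047 M) acts as the cathode; ions are reduced there and produced at the dilute (0.0179 M) anode.
With n = 2, Ecell = −(0.0592/2)·log([dilute]/[conc]) = −(0.0592/2)·log(0.0179/0.047) = +0.012 V.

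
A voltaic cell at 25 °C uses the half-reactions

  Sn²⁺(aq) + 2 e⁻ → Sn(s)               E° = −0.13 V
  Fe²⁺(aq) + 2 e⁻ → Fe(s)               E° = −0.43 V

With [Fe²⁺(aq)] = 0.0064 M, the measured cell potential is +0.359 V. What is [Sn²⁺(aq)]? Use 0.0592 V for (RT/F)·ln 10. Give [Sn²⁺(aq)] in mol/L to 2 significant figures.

With Sn²⁺/Sn at the cathode and Fe²⁺/Fe at the anode, E°cell = −0.13 − (−0.43) = +0.30 V (n = 2).
Since E = E° − (0.0592/n)·log Q, log Q = n(E° − E)/0.0592 = −1.993.
For Sn²⁺(aq) + Fe(s) → Sn(s) + Fe²⁺(aq), the reaction quotient is Q = [Fe²⁺(aq)] / [Sn²⁺(aq)].
Isolating [Sn²⁺(aq)] in Q = 10^{−1.993} yields log [Sn²⁺(aq)] = −0.201, i.e. 0.63 M.

0.63 M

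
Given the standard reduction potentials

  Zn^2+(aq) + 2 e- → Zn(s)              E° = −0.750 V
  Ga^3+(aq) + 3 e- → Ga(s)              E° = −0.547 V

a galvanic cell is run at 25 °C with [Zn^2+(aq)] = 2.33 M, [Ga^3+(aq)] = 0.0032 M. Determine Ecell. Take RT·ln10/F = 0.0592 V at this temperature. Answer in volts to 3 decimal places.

Since E°(Ga³⁺/Ga) > E°(Zn²⁺/Zn), Ga³⁺/Ga serves as the cathode.
E°cell = E°cat − E°an = −0.547 − (−0.750) = +0.203 V; n = 6.
For the overall reaction 2 Ga^3+(aq) + 3 Zn(s) → 2 Ga(s) + 3 Zn^2+(aq), Q = [Zn^2+(aq)]^3 / [Ga^3+(aq)]^2 = 1.24×10^6, giving log Q = 6.092.
By the Nernst equation, E = +0.203 − (0.0592/6)·(6.092) = +0.143 V.

+0.143 V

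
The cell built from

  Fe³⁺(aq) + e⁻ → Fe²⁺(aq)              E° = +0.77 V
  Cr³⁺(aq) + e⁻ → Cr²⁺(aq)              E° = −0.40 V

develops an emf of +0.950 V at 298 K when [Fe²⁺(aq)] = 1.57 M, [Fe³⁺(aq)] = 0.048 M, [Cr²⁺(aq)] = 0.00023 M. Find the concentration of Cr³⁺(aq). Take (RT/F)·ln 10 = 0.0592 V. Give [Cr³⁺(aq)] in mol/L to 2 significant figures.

Fe³⁺/Fe²⁺ is the cathode (higher E°); E°cell = +0.77 − (−0.40) = +1.17 V with n = 1.
Rearranging E = E° − (0.0592/n)·log Q gives log Q = 1(+1.17 − (+0.950))/0.0592 = 3.716.
For Fe³⁺(aq) + Cr²⁺(aq) → Fe²⁺(aq) + Cr³⁺(aq), the reaction quotient is Q = ([Fe²⁺(aq)]·[Cr³⁺(aq)]) / ([Fe³⁺(aq)]·[Cr²⁺(aq)]).
Isolating [Cr³⁺(aq)] in Q = 10^{3.716} yields log [Cr³⁺(aq)] = −1.437, i.e. 0.037 M.

0.037 M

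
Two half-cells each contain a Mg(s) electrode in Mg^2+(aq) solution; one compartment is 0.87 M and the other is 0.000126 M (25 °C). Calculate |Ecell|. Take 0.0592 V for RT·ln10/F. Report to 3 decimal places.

For a concentration cell E°cell = 0, since both electrodes use the same couple.
The compartment with the higher Mg^2+(aq) concentration (0.87 M) acts as the cathode; ions are reduced there and produced at the dilute (0.000126 M) anode.
With n = 2, Ecell = −(0.0592/2)·log([dilute]/[conc]) = −(0.0592/2)·log(0.000126/0.87) = +0.114 V.

0.114 V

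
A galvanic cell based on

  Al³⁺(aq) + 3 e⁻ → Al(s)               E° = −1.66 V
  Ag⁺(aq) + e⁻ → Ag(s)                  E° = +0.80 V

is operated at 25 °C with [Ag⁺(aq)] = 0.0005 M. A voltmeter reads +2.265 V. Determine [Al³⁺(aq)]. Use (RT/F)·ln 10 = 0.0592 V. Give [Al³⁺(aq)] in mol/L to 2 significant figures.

0.95 M

With Ag⁺/Ag at the cathode and Al³⁺/Al at the anode, E°cell = +0.80 − (−1.66) = +2.46 V (n = 3).
Rearranging E = E° − (0.0592/n)·log Q gives log Q = 3(+2.46 − (+2.265))/0.0592 = 9.882.
Balancing electrons gives 3 Ag⁺(aq) + Al(s) → 3 Ag(s) + Al³⁺(aq); thus Q = [Al³⁺(aq)] / [Ag⁺(aq)]^3.
Isolating [Al³⁺(aq)] in Q = 10^{9.882} yields log [Al³⁺(aq)] = −0.021, i.e. 0.95 M.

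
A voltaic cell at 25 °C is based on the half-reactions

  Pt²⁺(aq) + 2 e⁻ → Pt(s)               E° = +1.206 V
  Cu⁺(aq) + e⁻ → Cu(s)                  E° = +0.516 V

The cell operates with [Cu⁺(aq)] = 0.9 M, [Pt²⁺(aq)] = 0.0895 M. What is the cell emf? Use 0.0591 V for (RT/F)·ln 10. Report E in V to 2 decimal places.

Pt²⁺/Pt is reduced (cathode, E° = +1.206 V) and Cu⁺/Cu is oxidized (anode).
The standard potential is +1.206 − (+0.516) = +0.690 V and the balanced reaction transfers n = 2 electrons.
The balanced reaction is Pt²⁺(aq) + 2 Cu(s) → Pt(s) + 2 Cu⁺(aq), so Q = [Cu⁺(aq)]^2 / [Pt²⁺(aq)] = 9.05 and log Q = 0.957.
Applying E = E° − (RT ln10/nF)·log Q gives +0.690 − (0.0591/2)(0.957) = +0.66 V.

+0.66 V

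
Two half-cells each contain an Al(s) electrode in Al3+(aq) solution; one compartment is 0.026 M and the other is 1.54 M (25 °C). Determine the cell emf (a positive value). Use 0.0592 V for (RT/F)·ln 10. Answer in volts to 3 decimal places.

0.035 V

For a concentration cell E°cell = 0, since both electrodes use the same couple.
The compartment with the higher Al3+(aq) concentration (1.54 M) acts as the cathode; ions are reduced there and produced at the dilute (0.026 M) anode.
With n = 3, Ecell = −(0.0592/3)·log([dilute]/[conc]) = −(0.0592/3)·log(0.026/1.54) = +0.035 V.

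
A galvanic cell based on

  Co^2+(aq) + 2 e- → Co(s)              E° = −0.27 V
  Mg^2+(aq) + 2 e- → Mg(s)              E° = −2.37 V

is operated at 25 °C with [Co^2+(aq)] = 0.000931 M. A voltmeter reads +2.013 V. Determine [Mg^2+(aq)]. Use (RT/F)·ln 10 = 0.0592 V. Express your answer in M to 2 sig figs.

0.81 M

The Co²⁺/Co couple has the larger reduction potential, so it is the cathode: E°cell = −0.27 − (−2.37) = +2.10 V and n = 2.
Rearranging E = E° − (0.0592/n)·log Q gives log Q = 2(+2.10 − (+2.013))/0.0592 = 2.939.
The balanced reaction is Co^2+(aq) + Mg(s) → Co(s) + Mg^2+(aq), so Q = [Mg^2+(aq)] / [Co^2+(aq)].
Isolating [Mg^2+(aq)] in Q = 10^{2.939} yields log [Mg^2+(aq)] = −0.092, i.e. 0.81 M.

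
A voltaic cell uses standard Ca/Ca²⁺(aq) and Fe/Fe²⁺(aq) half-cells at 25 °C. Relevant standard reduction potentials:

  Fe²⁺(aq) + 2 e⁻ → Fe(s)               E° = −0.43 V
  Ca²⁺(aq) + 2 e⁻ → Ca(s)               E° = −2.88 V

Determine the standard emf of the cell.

+2.45 V

The Fe²⁺/Fe couple has the higher E°, so Fe ion is reduced (cathode) and Ca is oxidized (anode).
E°cell = E°(cathode) − E°(anode) = −0.43 − (−2.88) = +2.45 V.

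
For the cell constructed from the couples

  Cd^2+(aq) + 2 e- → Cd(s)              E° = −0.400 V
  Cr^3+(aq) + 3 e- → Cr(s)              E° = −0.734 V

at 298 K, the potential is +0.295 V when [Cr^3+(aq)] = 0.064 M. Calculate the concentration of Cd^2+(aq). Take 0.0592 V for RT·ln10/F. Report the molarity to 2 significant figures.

0.0077 M

With Cd²⁺/Cd at the cathode and Cr³⁺/Cr at the anode, E°cell = −0.400 − (−0.734) = +0.334 V (n = 6).
Since E = E° − (0.0592/n)·log Q, log Q = n(E° − E)/0.0592 = 3.953.
For 3 Cd^2+(aq) + 2 Cr(s) → 3 Cd(s) + 2 Cr^3+(aq), the reaction quotient is Q = [Cr^3+(aq)]^2 / [Cd^2+(aq)]^3.
Substituting the known concentrations and solving, log [Cd^2+(aq)] = −2.114 and [Cd^2+(aq)] = 0.0077 M.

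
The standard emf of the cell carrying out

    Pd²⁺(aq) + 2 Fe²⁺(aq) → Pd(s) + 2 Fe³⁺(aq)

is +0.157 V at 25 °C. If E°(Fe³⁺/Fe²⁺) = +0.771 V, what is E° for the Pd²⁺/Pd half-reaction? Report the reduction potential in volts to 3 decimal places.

+0.928 V

In the reaction as written the Pd²⁺/Pd couple is reduced (cathode) and Fe³⁺/Fe²⁺ is oxidized (anode), so E°cell = E°(Pd²⁺/Pd) − E°(Fe³⁺/Fe²⁺).
E°(Pd²⁺/Pd) = E°cell + E°(anode) = +0.157 + (+0.771) = +0.928 V.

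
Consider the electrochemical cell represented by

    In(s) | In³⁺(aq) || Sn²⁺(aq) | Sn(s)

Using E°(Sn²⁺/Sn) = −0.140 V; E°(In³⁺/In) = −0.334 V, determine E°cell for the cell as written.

By convention the left-hand electrode in cell notation is the anode (oxidation) and the right-hand electrode is the cathode (reduction).
E°cell = E°(right) − E°(left) = −0.140 − (−0.334) = +0.194 V.

+0.194 V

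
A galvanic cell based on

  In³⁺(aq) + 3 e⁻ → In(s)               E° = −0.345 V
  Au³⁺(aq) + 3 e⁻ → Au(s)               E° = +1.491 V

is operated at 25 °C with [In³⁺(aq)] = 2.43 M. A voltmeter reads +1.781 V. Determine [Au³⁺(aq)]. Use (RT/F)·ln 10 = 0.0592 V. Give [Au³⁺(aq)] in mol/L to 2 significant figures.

0.0040 M

Au³⁺/Au is the cathode (higher E°); E°cell = +1.491 − (−0.345) = +1.836 V with n = 3.
From the Nernst equation, log Q = n(E° − E)/0.0592 = 3·(+1.836 − (+1.781))/0.0592 = 2.787.
For Au³⁺(aq) + In(s) → Au(s) + In³⁺(aq), the reaction quotient is Q = [In³⁺(aq)] / [Au³⁺(aq)].
Substituting the known concentrations and solving, log [Au³⁺(aq)] = −2.401 and [Au³⁺(aq)] = 0.0040 M.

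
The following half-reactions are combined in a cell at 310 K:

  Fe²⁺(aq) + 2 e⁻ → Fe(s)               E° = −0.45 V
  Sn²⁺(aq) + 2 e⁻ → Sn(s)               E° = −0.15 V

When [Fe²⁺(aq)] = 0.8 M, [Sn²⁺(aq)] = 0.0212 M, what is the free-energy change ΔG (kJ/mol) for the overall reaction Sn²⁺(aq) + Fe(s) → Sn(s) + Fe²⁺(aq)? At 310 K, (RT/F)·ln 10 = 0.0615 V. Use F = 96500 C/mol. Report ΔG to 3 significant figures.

The standard cell potential is −0.15 − (−0.45) = +0.30 V, with n = 2 electrons in the balanced equation.
The reaction quotient is [Fe²⁺(aq)] / [Sn²⁺(aq)] = 37.7; by Nernst, E = +0.30 − (0.0615/2)(1.577) = +0.2515 V.
Finally ΔG = −nFE = −(2)(96500 C/mol)(+0.2515 V) = −48.5 kJ/mol.

−48.5 kJ/mol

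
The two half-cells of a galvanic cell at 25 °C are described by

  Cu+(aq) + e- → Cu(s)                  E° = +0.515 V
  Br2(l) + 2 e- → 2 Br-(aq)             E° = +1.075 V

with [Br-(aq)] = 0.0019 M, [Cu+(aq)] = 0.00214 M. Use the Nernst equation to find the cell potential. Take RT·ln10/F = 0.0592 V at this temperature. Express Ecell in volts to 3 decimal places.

The Br₂/Br⁻ couple has the more positive E°, so it is the cathode; Cu⁺/Cu is the anode.
E°cell = E°cat − E°an = +1.075 − (+0.515) = +0.560 V; n = 2.
Balancing gives Br2(l) + 2 Cu(s) → 2 Br-(aq) + 2 Cu+(aq); hence Q = [Br-(aq)]^2·[Cu+(aq)]^2 = 1.65×10^−11 (log Q = −10.782).
E = E° − (0.0592/n)·log Q = +0.560 − (0.0592/2)(−10.782) = +0.879 V.

+0.879 V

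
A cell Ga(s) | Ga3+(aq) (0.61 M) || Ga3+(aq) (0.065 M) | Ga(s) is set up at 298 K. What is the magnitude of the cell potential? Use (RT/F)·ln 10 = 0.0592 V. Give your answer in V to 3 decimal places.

For a concentration cell E°cell = 0, since both electrodes use the same couple.
The compartment with the higher Ga3+(aq) concentration (0.61 M) acts as the cathode; ions are reduced there and produced at the dilute (0.065 M) anode.
With n = 3, Ecell = −(0.0592/3)·log([dilute]/[conc]) = −(0.0592/3)·log(0.065/0.61) = +0.019 V.

0.019 V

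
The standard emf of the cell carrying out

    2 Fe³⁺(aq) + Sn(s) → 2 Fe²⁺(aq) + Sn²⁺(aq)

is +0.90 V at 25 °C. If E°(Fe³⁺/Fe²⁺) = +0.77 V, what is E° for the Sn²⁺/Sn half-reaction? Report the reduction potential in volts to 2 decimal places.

In the reaction as written the Fe³⁺/Fe²⁺ couple is reduced (cathode) and Sn²⁺/Sn is oxidized (anode), so E°cell = E°(Fe³⁺/Fe²⁺) − E°(Sn²⁺/Sn).
E°(Sn²⁺/Sn) = E°(cathode) − E°cell = +0.77 − (+0.90) = −0.13 V.

−0.13 V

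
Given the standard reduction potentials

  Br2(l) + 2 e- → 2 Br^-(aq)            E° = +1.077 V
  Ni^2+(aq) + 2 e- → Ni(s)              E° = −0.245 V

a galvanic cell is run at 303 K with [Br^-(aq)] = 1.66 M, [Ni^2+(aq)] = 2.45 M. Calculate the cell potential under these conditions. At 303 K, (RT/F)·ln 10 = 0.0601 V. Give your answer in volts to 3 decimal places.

+1.297 V

Br₂/Br⁻ is reduced (cathode, E° = +1.077 V) and Ni²⁺/Ni is oxidized (anode).
The standard potential is +1.077 − (−0.245) = +1.322 V and the balanced reaction transfers n = 2 electrons.
For the overall reaction Br2(l) + Ni(s) → 2 Br^-(aq) + Ni^2+(aq), Q = [Br^-(aq)]^2·[Ni^2+(aq)] = 6.75, giving log Q = 0.829.
By the Nernst equation, E = +1.322 − (0.0601/2)·(0.829) = +1.297 V.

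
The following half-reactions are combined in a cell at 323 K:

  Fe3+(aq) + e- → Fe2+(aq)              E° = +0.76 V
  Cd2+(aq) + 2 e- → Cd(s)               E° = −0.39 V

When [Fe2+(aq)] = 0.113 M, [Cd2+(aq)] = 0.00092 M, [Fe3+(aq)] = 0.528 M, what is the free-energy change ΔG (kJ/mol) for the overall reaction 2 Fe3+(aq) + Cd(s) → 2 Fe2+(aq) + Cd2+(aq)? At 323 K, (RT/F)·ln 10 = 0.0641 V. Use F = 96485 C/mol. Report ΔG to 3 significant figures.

With Fe³⁺/Fe²⁺ reduced at the cathode, E°cell = +0.76 − (−0.39) = +1.15 V and n = 2.
The reaction quotient is ([Fe2+(aq)]^2·[Cd2+(aq)]) / [Fe3+(aq)]^2 = 4.21×10^−5; by Nernst, E = +1.15 − (0.0641/2)(−4.375) = +1.2902 V.
Finally ΔG = −nFE = −(2)(96485 C/mol)(+1.2902 V) = −249 kJ/mol.

−249 kJ/mol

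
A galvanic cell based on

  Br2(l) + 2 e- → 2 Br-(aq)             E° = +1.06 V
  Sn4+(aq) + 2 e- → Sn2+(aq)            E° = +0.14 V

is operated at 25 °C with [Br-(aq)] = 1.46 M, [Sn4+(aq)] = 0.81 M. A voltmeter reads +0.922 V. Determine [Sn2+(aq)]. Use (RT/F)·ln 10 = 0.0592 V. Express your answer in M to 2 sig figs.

The Br₂/Br⁻ couple has the larger reduction potential, so it is the cathode: E°cell = +1.06 − (+0.14) = +0.92 V and n = 2.
Since E = E° − (0.0592/n)·log Q, log Q = n(E° − E)/0.0592 = −0.068.
Balancing electrons gives Br2(l) + Sn2+(aq) → 2 Br-(aq) + Sn4+(aq); thus Q = ([Br-(aq)]^2·[Sn4+(aq)]) / [Sn2+(aq)].
Isolating [Sn2+(aq)] in Q = 10^{−0.068} yields log [Sn2+(aq)] = 0.305, i.e. 2.0 M.

2.0 M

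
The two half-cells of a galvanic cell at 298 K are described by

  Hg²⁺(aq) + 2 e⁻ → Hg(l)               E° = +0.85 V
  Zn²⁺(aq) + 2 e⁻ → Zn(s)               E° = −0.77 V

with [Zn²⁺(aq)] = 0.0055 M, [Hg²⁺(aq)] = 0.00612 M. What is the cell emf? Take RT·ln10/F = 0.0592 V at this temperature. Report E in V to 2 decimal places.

+1.62 V

Since E°(Hg²⁺/Hg) > E°(Zn²⁺/Zn), Hg²⁺/Hg serves as the cathode.
E°cell = +0.85 − (−0.77) = +1.62 V, with n = 2 electrons transferred.
The balanced reaction is Hg²⁺(aq) + Zn(s) → Hg(l) + Zn²⁺(aq), so Q = [Zn²⁺(aq)] / [Hg²⁺(aq)] = 0.899 and log Q = −0.046.
Applying E = E° − (RT ln10/nF)·log Q gives +1.62 − (0.0592/2)(−0.046) = +1.62 V.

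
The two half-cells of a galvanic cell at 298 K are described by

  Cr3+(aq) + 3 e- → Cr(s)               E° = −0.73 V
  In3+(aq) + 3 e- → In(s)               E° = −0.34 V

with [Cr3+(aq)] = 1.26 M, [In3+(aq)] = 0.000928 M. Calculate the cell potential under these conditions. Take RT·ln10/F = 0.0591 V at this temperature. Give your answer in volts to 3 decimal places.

+0.328 V

In³⁺/In is reduced (cathode, E° = −0.34 V) and Cr³⁺/Cr is oxidized (anode).
E°cell = E°cat − E°an = −0.34 − (−0.73) = +0.39 V; n = 3.
Balancing gives In3+(aq) + Cr(s) → In(s) + Cr3+(aq); hence Q = [Cr3+(aq)] / [In3+(aq)] = 1.36×10^3 (log Q = 3.133).
E = E° − (0.0591/n)·log Q = +0.39 − (0.0591/3)(3.133) = +0.328 V.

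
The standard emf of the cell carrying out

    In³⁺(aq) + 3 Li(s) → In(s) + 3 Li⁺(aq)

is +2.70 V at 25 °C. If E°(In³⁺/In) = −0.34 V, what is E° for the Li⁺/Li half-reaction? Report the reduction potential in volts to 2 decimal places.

In the reaction as written the In³⁺/In couple is reduced (cathode) and Li⁺/Li is oxidized (anode), so E°cell = E°(In³⁺/In) − E°(Li⁺/Li).
E°(Li⁺/Li) = E°(cathode) − E°cell = −0.34 − (+2.70) = −3.04 V.

−3.04 V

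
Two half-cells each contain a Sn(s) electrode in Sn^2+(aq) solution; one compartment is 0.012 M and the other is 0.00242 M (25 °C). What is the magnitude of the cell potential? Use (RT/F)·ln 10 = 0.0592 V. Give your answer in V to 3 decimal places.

For a concentration cell E°cell = 0, since both electrodes use the same couple.
The compartment with the higher Sn^2+(aq) concentration (0.012 M) acts as the cathode; ions are reduced there and produced at the dilute (0.00242 M) anode.
With n = 2, Ecell = −(0.0592/2)·log([dilute]/[conc]) = −(0.0592/2)·log(0.00242/0.012) = +0.021 V.

0.021 V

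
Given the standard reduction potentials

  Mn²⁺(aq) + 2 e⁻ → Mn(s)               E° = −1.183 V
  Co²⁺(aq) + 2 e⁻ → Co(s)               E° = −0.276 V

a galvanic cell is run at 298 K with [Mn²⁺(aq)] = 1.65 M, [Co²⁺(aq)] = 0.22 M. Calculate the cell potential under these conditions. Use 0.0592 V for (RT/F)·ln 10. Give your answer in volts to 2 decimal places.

The Co²⁺/Co couple has the more positive E°, so it is the cathode; Mn²⁺/Mn is the anode.
E°cell = −0.276 − (−1.183) = +0.907 V, with n = 2 electrons transferred.
The balanced reaction is Co²⁺(aq) + Mn(s) → Co(s) + Mn²⁺(aq), so Q = [Mn²⁺(aq)] / [Co²⁺(aq)] = 7.5 and log Q = 0.875.
Applying E = E° − (RT ln10/nF)·log Q gives +0.907 − (0.0592/2)(0.875) = +0.88 V.

+0.88 V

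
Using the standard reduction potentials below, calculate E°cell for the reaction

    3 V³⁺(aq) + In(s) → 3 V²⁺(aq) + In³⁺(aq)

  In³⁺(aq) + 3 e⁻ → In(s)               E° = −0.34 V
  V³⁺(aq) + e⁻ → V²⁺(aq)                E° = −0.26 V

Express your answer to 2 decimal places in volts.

+0.08 V

In the reaction as written, V³⁺(aq) is reduced (cathode) and In³⁺(aq) is produced by oxidation at the anode.
E°cell = E°(cathode) − E°(anode) = −0.26 − (−0.34) = +0.08 V.
The positive value indicates the reaction is spontaneous as written.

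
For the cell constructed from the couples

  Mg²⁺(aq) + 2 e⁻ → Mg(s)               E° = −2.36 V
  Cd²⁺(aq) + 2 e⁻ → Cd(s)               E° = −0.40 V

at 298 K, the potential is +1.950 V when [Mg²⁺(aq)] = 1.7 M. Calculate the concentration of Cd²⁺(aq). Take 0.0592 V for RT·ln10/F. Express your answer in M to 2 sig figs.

0.78 M

The Cd²⁺/Cd couple has the larger reduction potential, so it is the cathode: E°cell = −0.40 − (−2.36) = +1.96 V and n = 2.
Rearranging E = E° − (0.0592/n)·log Q gives log Q = 2(+1.96 − (+1.950))/0.0592 = 0.338.
For Cd²⁺(aq) + Mg(s) → Cd(s) + Mg²⁺(aq), the reaction quotient is Q = [Mg²⁺(aq)] / [Cd²⁺(aq)].
Substituting the known concentrations and solving, log [Cd²⁺(aq)] = −0.108 and [Cd²⁺(aq)] = 0.78 M.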